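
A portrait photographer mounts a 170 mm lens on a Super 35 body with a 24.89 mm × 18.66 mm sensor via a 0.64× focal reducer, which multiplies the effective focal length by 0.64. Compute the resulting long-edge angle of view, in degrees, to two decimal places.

13.05°

Effective focal length f = 170 × 0.64 = 108.8 mm.
α = 2·arctan(24.89 / (2 × 108.8)) = 2·arctan(0.11438) ≈ 13.0507°.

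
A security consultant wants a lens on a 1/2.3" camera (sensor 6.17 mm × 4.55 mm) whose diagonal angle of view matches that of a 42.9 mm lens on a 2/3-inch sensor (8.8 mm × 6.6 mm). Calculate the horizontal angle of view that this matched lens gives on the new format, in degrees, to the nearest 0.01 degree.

Sensor diagonal = √(8.8² + 6.6²) = √121.0000 ≈ 11.0000 mm.
Sensor diagonal = √(6.17² + 4.55²) = √58.7714 ≈ 7.6663 mm.
Equal diagonal AOV ⇒ f₂ = f₁ · 7.6663/11.0000 = 42.9 × 0.69693 ≈ 29.8984 mm.
Horizontal AOV on the new format = 2·arctan(6.17 / (2 × 29.8984)) = 2·arctan(0.10318) ≈ 11.7822°.

11.78°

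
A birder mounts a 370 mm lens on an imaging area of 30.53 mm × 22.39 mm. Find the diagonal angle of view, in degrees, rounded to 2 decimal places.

Sensor diagonal = √(30.53² + 22.39²) = √1433.3930 ≈ 37.8602 mm.
Angle of view α = 2·arctan(d/2f) with d = 37.8602 mm and f = 370 mm.
d/2f = 0.05116; arctan(0.05116) ≈ 2.9288°, so α ≈ 5.8577°.

5.86°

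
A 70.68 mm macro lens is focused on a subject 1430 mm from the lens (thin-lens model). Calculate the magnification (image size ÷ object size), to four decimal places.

0.0520×

Thin lens: 1/f = 1/dₒ + 1/dᵢ → 1/dᵢ = 1/70.68 − 1/1430 = 0.0134490 mm⁻¹, so dᵢ ≈ 74.3551 mm.
Magnification m = dᵢ/dₒ = 74.3551/1430 ≈ 0.05200.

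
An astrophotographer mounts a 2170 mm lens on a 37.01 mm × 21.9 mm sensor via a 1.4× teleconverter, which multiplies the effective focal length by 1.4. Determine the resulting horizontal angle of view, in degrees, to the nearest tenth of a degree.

0.7°

Effective focal length f = 2170 × 1.4 = 3038 mm.
α = 2·arctan(37.01 / (2 × 3038)) = 2·arctan(0.00609) ≈ 0.6980°.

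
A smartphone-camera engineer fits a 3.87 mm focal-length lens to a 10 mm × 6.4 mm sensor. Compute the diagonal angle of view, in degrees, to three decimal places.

Sensor diagonal = √(10² + 6.4²) = √140.9600 ≈ 11.8727 mm.
Angle of view α = 2·arctan(d/2f) with d = 11.8727 mm and f = 3.87 mm.
d/2f = 1.53394; arctan(1.53394) ≈ 56.8989°, so α ≈ 113.7979°.

113.798°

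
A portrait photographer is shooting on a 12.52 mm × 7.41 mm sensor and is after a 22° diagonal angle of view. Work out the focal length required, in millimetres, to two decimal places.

Sensor diagonal = √(12.52² + 7.41²) = √211.6585 ≈ 14.5485 mm.
From α = 2·arctan(d/2f) we get f = d / (2·tan(α/2)).
With d = 14.5485 mm and α/2 = 11°, tan(α/2) ≈ 0.19438, so f ≈ 14.5485 / 0.38876 ≈ 37.4227 mm.

37.42 mm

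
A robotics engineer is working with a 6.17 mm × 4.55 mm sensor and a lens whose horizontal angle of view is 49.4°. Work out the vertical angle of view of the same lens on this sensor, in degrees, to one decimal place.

37.5°

From the horizontal AOV: f = 6.17 / (2·tan(24.7°)) = 6.17 / 0.91990 ≈ 6.7073 mm.
Vertical AOV = 2·arctan(4.55 / (2 × 6.7073)) = 2·arctan(0.33918) ≈ 37.4722°.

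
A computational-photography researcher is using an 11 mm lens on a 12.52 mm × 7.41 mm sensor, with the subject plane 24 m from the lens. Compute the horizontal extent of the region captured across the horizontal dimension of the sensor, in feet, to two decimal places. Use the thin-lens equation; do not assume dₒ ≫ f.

89.58 ft

dₒ: 24 m = 24000 mm.
Similar triangles through the lens centre give W/dₒ = w/dᵢ; with 1/f = 1/dₒ + 1/dᵢ this gives W = w·(dₒ − f)/f.
W = 12.52 mm × (24000 − 11) / 11 = 12.52 × 2180.8182 ≈ 27303.844 mm = 27303.844/304.8 ft = 89.5795 ft.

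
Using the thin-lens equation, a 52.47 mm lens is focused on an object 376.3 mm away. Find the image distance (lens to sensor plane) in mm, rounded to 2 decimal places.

60.97 mm

1/dᵢ = 1/f − 1/dₒ = 1/52.47 − 1/376.3 = 0.0164011 mm⁻¹.
dᵢ = 1/0.0164011 ≈ 60.9717 mm.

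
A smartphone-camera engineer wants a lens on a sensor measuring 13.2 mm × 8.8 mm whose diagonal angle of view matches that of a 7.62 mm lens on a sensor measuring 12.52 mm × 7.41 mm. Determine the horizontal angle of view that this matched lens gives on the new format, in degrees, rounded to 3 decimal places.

76.920°

Sensor diagonal = √(12.52² + 7.41²) = √211.6585 ≈ 14.5485 mm.
Sensor diagonal = √(13.2² + 8.8²) = √251.6800 ≈ 15.8644 mm.
Equal diagonal AOV ⇒ f₂ = f₁ · 15.8644/14.5485 = 7.62 × 1.09045 ≈ 8.3092 mm.
Horizontal AOV on the new format = 2·arctan(13.2 / (2 × 8.3092)) = 2·arctan(0.79430) ≈ 76.9200°.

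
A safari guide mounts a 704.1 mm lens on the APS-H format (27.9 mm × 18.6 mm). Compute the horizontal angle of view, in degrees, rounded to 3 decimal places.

Angle of view α = 2·arctan(w/2f) with w = 27.9 mm and f = 704.1 mm.
w/2f = 0.01981; arctan(0.01981) ≈ 1.1350°, so α ≈ 2.2701°.

2.270°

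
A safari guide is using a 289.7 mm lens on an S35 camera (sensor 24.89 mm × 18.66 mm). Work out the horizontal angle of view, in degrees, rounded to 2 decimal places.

Angle of view α = 2·arctan(w/2f) with w = 24.89 mm and f = 289.7 mm.
w/2f = 0.04296; arctan(0.04296) ≈ 2.4598°, so α ≈ 4.9196°.

4.92°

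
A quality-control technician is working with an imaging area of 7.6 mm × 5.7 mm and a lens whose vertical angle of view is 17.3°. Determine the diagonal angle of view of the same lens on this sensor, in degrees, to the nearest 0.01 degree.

28.45°

From the vertical AOV: f = 5.7 / (2·tan(8.65°)) = 5.7 / 0.30426 ≈ 18.7342 mm.
Sensor diagonal = √(7.6² + 5.7²) = √90.2500 ≈ 9.5000 mm.
Diagonal AOV = 2·arctan(9.5000 / (2 × 18.7342)) = 2·arctan(0.25355) ≈ 28.4548°.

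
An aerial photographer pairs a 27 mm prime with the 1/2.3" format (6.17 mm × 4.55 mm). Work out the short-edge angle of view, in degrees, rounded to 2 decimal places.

9.63°

Angle of view α = 2·arctan(h/2f) with h = 4.55 mm and f = 27 mm.
h/2f = 0.08426; arctan(0.08426) ≈ 4.8163°, so α ≈ 9.6326°.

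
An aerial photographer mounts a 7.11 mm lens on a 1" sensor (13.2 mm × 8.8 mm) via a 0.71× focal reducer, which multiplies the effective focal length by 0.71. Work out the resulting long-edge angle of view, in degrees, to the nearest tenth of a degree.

105.2°

Effective focal length f = 7.11 × 0.71 = 5.0481 mm.
α = 2·arctan(13.2 / (2 × 5.0481)) = 2·arctan(1.30742) ≈ 105.1779°.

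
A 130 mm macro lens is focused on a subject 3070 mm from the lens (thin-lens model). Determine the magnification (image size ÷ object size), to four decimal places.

Thin lens: 1/f = 1/dₒ + 1/dᵢ → 1/dᵢ = 1/130 − 1/3070 = 0.0073666 mm⁻¹, so dᵢ ≈ 135.7483 mm.
Magnification m = dᵢ/dₒ = 135.7483/3070 ≈ 0.04422.

0.0442×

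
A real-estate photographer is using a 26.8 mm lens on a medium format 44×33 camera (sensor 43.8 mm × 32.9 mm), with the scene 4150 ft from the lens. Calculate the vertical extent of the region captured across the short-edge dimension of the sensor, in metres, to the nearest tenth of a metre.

dₒ: 4150 ft × 304.8 mm/ft = 1264919.96 mm.
Similar triangles through the lens centre give W/dₒ = h/dᵢ; with 1/f = 1/dₒ + 1/dᵢ this gives W = h·(dₒ − f)/f.
W = 32.9 mm × (1.26492e+06 − 26.8) / 26.8 = 32.9 × 47197.5060 ≈ 1552797.946 mm = 1552.8 m.

1552.8 m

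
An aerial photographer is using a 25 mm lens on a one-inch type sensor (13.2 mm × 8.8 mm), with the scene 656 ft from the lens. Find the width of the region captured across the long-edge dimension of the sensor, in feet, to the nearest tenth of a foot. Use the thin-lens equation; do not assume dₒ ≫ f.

346.3 ft

dₒ: 656 ft × 304.8 mm/ft = 199948.79 mm.
Similar triangles through the lens centre give W/dₒ = w/dᵢ; with 1/f = 1/dₒ + 1/dᵢ this gives W = w·(dₒ − f)/f.
W = 13.2 mm × (199949 − 25) / 25 = 13.2 × 7996.9517 ≈ 105559.763 mm = 105559.763/304.8 ft = 346.325 ft.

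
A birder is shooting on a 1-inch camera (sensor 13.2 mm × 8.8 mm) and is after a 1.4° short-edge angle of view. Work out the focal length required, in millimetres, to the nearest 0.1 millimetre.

360.1 mm

From α = 2·arctan(h/2f) we get f = h / (2·tan(α/2)).
With h = 8.8 mm and α/2 = 0.7°, tan(α/2) ≈ 0.01222, so f ≈ 8.8 / 0.02444 ≈ 360.1270 mm.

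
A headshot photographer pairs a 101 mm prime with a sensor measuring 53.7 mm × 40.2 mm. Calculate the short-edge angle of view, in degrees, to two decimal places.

Angle of view α = 2·arctan(h/2f) with h = 40.2 mm and f = 101 mm.
h/2f = 0.19901; arctan(0.19901) ≈ 11.2554°, so α ≈ 22.5108°.

22.51°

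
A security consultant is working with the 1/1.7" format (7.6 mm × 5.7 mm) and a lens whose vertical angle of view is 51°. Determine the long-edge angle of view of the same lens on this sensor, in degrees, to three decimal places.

From the vertical AOV: f = 5.7 / (2·tan(25.5°)) = 5.7 / 0.95395 ≈ 5.9751 mm.
Long-edge AOV = 2·arctan(7.6 / (2 × 5.9751)) = 2·arctan(0.63597) ≈ 64.9101°.

64.910°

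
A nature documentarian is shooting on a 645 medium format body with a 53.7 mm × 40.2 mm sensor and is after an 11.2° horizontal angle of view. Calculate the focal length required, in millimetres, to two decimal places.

From α = 2·arctan(w/2f) we get f = w / (2·tan(α/2)).
With w = 53.7 mm and α/2 = 5.6°, tan(α/2) ≈ 0.09805, so f ≈ 53.7 / 0.19610 ≈ 273.8375 mm.

273.84 mm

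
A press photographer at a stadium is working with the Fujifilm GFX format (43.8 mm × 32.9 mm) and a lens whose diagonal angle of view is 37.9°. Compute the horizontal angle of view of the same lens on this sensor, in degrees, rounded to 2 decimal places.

Sensor diagonal = √(43.8² + 32.9²) = √3000.8500 ≈ 54.7800 mm.
From the diagonal AOV: f = 54.7800 / (2·tan(18.95°)) = 54.7800 / 0.68670 ≈ 79.7724 mm.
Horizontal AOV = 2·arctan(43.8 / (2 × 79.7724)) = 2·arctan(0.27453) ≈ 30.7025°.

30.70°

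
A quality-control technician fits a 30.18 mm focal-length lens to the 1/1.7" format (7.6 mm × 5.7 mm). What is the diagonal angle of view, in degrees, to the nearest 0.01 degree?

Sensor diagonal = √(7.6² + 5.7²) = √90.2500 ≈ 9.5000 mm.
Angle of view α = 2·arctan(d/2f) with d = 9.5000 mm and f = 30.18 mm.
d/2f = 0.15739; arctan(0.15739) ≈ 8.9444°, so α ≈ 17.8887°.

17.89°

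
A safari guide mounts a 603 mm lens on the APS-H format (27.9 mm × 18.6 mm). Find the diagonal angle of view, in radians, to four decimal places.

0.0556 rad

Sensor diagonal = √(27.9² + 18.6²) = √1124.3700 ≈ 33.5316 mm.
Angle of view α = 2·arctan(d/2f) with d = 33.5316 mm and f = 603 mm.
d/2f = 0.02780; arctan(0.02780) ≈ 0.0278 rad, so α ≈ 0.0556 rad.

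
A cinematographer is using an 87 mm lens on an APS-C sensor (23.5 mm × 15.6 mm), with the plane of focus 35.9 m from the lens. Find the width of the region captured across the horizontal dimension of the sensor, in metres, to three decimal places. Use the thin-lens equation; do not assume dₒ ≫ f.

dₒ: 35.9 m = 35900 mm.
Similar triangles through the lens centre give W/dₒ = w/dᵢ; with 1/f = 1/dₒ + 1/dᵢ this gives W = w·(dₒ − f)/f.
W = 23.5 mm × (35900 − 87) / 87 = 23.5 × 411.6437 ≈ 9673.626 mm = 9.67363 m.

9.674 m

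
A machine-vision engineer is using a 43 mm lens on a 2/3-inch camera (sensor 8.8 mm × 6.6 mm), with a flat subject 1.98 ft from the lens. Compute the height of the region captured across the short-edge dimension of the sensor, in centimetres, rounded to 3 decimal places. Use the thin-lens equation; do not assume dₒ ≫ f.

dₒ: 1.98 ft × 304.8 mm/ft = 603.50 mm.
Similar triangles through the lens centre give W/dₒ = h/dᵢ; with 1/f = 1/dₒ + 1/dᵢ this gives W = h·(dₒ − f)/f.
W = 6.6 mm × (603.504 − 43) / 43 = 6.6 × 13.0350 ≈ 86.031 mm = 8.60308 cm.

8.603 cm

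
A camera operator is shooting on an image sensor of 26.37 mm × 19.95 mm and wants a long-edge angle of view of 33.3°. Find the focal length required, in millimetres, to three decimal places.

44.088 mm

From α = 2·arctan(w/2f) we get f = w / (2·tan(α/2)).
With w = 26.37 mm and α/2 = 16.65°, tan(α/2) ≈ 0.29906, so f ≈ 26.37 / 0.59813 ≈ 44.0876 mm.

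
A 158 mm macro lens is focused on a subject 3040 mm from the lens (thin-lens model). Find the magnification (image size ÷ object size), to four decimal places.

Thin lens: 1/f = 1/dₒ + 1/dᵢ → 1/dᵢ = 1/158 − 1/3040 = 0.0060002 mm⁻¹, so dᵢ ≈ 166.6620 mm.
Magnification m = dᵢ/dₒ = 166.6620/3040 ≈ 0.05482.

0.0548×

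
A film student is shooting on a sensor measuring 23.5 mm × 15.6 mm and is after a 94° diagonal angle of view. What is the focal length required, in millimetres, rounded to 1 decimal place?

13.2 mm

Sensor diagonal = √(23.5² + 15.6²) = √795.6100 ≈ 28.2066 mm.
From α = 2·arctan(d/2f) we get f = d / (2·tan(α/2)).
With d = 28.2066 mm and α/2 = 47°, tan(α/2) ≈ 1.07237, so f ≈ 28.2066 / 2.14474 ≈ 13.1515 mm.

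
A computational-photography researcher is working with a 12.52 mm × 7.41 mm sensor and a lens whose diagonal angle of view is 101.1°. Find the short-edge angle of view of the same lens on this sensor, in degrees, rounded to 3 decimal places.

Sensor diagonal = √(12.52² + 7.41²) = √211.6585 ≈ 14.5485 mm.
From the diagonal AOV: f = 14.5485 / (2·tan(50.55°)) = 14.5485 / 2.43051 ≈ 5.9858 mm.
Short-edge AOV = 2·arctan(7.41 / (2 × 5.9858)) = 2·arctan(0.61897) ≈ 63.5124°.

63.512°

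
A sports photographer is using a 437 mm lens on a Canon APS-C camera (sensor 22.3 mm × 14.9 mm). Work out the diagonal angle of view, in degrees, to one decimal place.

3.5°

Sensor diagonal = √(22.3² + 14.9²) = √719.3000 ≈ 26.8198 mm.
Angle of view α = 2·arctan(d/2f) with d = 26.8198 mm and f = 437 mm.
d/2f = 0.03069; arctan(0.03069) ≈ 1.7576°, so α ≈ 3.5153°.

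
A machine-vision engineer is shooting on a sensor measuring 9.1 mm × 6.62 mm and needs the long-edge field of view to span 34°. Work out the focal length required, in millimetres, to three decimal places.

From α = 2·arctan(w/2f) we get f = w / (2·tan(α/2)).
With w = 9.1 mm and α/2 = 17°, tan(α/2) ≈ 0.30573, so f ≈ 9.1 / 0.61146 ≈ 14.8824 mm.

14.882 mm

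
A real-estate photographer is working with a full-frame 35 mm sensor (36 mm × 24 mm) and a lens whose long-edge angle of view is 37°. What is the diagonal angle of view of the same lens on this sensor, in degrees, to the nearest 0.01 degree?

From the long-edge AOV: f = 36 / (2·tan(18.5°)) = 36 / 0.66919 ≈ 53.7963 mm.
Sensor diagonal = √(36² + 24²) = √1872.0000 ≈ 43.2666 mm.
Diagonal AOV = 2·arctan(43.2666 / (2 × 53.7963)) = 2·arctan(0.40213) ≈ 43.8134°.

43.81°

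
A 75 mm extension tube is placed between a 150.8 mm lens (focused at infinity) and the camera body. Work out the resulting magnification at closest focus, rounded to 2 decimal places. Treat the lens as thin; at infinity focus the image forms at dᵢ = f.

The tube moves the image plane from f to f + e, so dᵢ = 150.8 + 75 = 225.8 mm. Focus is achieved when 1/f = 1/dₒ + 1/dᵢ, giving dₒ = 1/(1/f − 1/(f+e)).
Magnification m = dᵢ/dₒ = (f+e)·(1/f − 1/(f+e)) = e/f = 75/150.8 ≈ 0.4973.

0.50×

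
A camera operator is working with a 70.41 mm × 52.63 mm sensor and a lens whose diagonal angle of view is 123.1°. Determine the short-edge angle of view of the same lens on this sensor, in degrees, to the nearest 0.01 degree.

Sensor diagonal = √(70.41² + 52.63²) = √7727.4850 ≈ 87.9061 mm.
From the diagonal AOV: f = 87.9061 / (2·tan(61.55°)) = 87.9061 / 3.69122 ≈ 23.8149 mm.
Short-edge AOV = 2·arctan(52.63 / (2 × 23.8149)) = 2·arctan(1.10498) ≈ 95.7102°.

95.71°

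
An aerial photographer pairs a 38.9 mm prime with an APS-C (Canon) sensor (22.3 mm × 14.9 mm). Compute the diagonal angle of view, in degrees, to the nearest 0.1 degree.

Sensor diagonal = √(22.3² + 14.9²) = √719.3000 ≈ 26.8198 mm.
Angle of view α = 2·arctan(d/2f) with d = 26.8198 mm and f = 38.9 mm.
d/2f = 0.34473; arctan(0.34473) ≈ 19.0205°, so α ≈ 38.0409°.

38.0°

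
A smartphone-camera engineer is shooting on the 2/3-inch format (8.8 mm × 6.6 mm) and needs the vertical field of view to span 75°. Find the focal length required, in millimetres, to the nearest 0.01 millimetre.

4.30 mm

From α = 2·arctan(h/2f) we get f = h / (2·tan(α/2)).
With h = 6.6 mm and α/2 = 37.5°, tan(α/2) ≈ 0.76733, so f ≈ 6.6 / 1.53465 ≈ 4.3006 mm.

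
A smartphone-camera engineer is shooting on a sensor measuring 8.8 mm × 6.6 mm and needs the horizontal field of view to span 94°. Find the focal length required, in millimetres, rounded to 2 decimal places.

4.10 mm

From α = 2·arctan(w/2f) we get f = w / (2·tan(α/2)).
With w = 8.8 mm and α/2 = 47°, tan(α/2) ≈ 1.07237, so f ≈ 8.8 / 2.14474 ≈ 4.1031 mm.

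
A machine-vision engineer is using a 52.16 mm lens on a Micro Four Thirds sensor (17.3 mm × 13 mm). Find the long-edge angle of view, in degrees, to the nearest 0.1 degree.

Angle of view α = 2·arctan(w/2f) with w = 17.3 mm and f = 52.16 mm.
w/2f = 0.16584; arctan(0.16584) ≈ 9.4160°, so α ≈ 18.8320°.

18.8°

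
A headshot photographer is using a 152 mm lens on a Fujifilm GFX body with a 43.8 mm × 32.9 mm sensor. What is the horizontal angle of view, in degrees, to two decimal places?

Angle of view α = 2·arctan(w/2f) with w = 43.8 mm and f = 152 mm.
w/2f = 0.14408; arctan(0.14408) ≈ 8.1987°, so α ≈ 16.3974°.

16.40°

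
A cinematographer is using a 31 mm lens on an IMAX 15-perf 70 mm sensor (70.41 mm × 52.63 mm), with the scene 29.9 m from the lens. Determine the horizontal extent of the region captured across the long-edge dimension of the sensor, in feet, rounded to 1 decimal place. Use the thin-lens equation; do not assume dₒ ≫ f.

dₒ: 29.9 m = 29900 mm.
Similar triangles through the lens centre give W/dₒ = w/dᵢ; with 1/f = 1/dₒ + 1/dᵢ this gives W = w·(dₒ − f)/f.
W = 70.41 mm × (29900 − 31) / 31 = 70.41 × 963.5161 ≈ 67841.171 mm = 67841.171/304.8 ft = 222.576 ft.

222.6 ft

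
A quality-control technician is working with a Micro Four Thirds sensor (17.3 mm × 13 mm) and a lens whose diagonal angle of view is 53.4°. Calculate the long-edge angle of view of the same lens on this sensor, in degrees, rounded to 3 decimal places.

43.808°

Sensor diagonal = √(17.3² + 13²) = √468.2900 ≈ 21.6400 mm.
From the diagonal AOV: f = 21.6400 / (2·tan(26.7°)) = 21.6400 / 1.00590 ≈ 21.5132 mm.
Long-edge AOV = 2·arctan(17.3 / (2 × 21.5132)) = 2·arctan(0.40208) ≈ 43.8080°.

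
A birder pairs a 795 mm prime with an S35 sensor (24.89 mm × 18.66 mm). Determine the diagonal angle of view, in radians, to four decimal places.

Sensor diagonal = √(24.89² + 18.66²) = √967.7077 ≈ 31.1080 mm.
Angle of view α = 2·arctan(d/2f) with d = 31.1080 mm and f = 795 mm.
d/2f = 0.01956; arctan(0.01956) ≈ 0.0196 rad, so α ≈ 0.0391 rad.

0.0391 rad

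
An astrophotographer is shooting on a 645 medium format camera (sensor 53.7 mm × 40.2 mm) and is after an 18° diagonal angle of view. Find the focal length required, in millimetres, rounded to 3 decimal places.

Sensor diagonal = √(53.7² + 40.2²) = √4499.7300 ≈ 67.0800 mm.
From α = 2·arctan(d/2f) we get f = d / (2·tan(α/2)).
With d = 67.0800 mm and α/2 = 9°, tan(α/2) ≈ 0.15838, so f ≈ 67.0800 / 0.31677 ≈ 211.7633 mm.

211.763 mm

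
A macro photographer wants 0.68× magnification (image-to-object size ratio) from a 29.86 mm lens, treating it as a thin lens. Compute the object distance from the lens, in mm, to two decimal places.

73.77 mm

With m = dᵢ/dₒ and 1/f = 1/dₒ + 1/dᵢ, substituting dᵢ = m·dₒ gives 1/f = (1 + 1/m)/dₒ, hence dₒ = f·(1 + 1/m).
dₒ = 29.86 × (1 + 1/0.68) = 29.86 × 2.47059 ≈ 73.772 mm.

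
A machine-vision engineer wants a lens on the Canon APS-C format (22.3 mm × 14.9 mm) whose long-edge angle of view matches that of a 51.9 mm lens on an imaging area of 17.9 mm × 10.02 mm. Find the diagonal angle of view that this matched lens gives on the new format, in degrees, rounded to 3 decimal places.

Equal long-edge AOV ⇒ f₂ = f₁ · 22.3/17.9 = 51.9 × 1.24581 ≈ 64.6575 mm.
Sensor diagonal = √(22.3² + 14.9²) = √719.3000 ≈ 26.8198 mm.
Diagonal AOV on the new format = 2·arctan(26.8198 / (2 × 64.6575)) = 2·arctan(0.20740) ≈ 23.4339°.

23.434°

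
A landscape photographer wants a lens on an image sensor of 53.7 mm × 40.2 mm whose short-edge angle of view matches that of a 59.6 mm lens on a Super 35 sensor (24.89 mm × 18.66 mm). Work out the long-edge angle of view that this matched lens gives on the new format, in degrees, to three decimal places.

Equal short-edge AOV ⇒ f₂ = f₁ · 40.2/18.66 = 59.6 × 2.15434 ≈ 128.3987 mm.
Long-edge AOV on the new format = 2·arctan(53.7 / (2 × 128.3987)) = 2·arctan(0.20911) ≈ 23.6223°.

23.622°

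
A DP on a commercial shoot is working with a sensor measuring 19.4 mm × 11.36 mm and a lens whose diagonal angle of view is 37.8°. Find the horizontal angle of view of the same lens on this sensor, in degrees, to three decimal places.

32.920°

Sensor diagonal = √(19.4² + 11.36²) = √505.4096 ≈ 22.4813 mm.
From the diagonal AOV: f = 22.4813 / (2·tan(18.9°)) = 22.4813 / 0.68475 ≈ 32.8313 mm.
Horizontal AOV = 2·arctan(19.4 / (2 × 32.8313)) = 2·arctan(0.29545) ≈ 32.9195°.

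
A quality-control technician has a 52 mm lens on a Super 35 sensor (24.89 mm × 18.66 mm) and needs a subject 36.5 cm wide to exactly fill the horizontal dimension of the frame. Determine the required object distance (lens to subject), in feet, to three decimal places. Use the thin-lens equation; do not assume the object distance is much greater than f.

2.672 ft

W: 36.5 cm = 365 mm.
Magnification m = w/W = dᵢ/dₒ; combined with 1/f = 1/dₒ + 1/dᵢ this gives dₒ = f·(1 + W/w).
dₒ = 52 mm × (1 + 365/24.89) = 52 × 15.6645 ≈ 814.555 mm = 814.555/304.8 ft = 2.67243 ft.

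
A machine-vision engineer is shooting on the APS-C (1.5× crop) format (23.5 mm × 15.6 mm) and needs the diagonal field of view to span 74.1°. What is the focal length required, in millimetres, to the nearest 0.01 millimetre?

Sensor diagonal = √(23.5² + 15.6²) = √795.6100 ≈ 28.2066 mm.
From α = 2·arctan(d/2f) we get f = d / (2·tan(α/2)).
With d = 28.2066 mm and α/2 = 37.05°, tan(α/2) ≈ 0.75492, so f ≈ 28.2066 / 1.50985 ≈ 18.6817 mm.

18.68 mm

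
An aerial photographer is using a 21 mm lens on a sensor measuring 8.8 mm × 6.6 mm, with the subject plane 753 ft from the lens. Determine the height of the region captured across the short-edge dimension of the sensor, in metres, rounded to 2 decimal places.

dₒ: 753 ft × 304.8 mm/ft = 229514.39 mm.
Similar triangles through the lens centre give W/dₒ = h/dᵢ; with 1/f = 1/dₒ + 1/dᵢ this gives W = h·(dₒ − f)/f.
W = 6.6 mm × (229514 − 21) / 21 = 6.6 × 10928.2568 ≈ 72126.495 mm = 72.1265 m.

72.13 m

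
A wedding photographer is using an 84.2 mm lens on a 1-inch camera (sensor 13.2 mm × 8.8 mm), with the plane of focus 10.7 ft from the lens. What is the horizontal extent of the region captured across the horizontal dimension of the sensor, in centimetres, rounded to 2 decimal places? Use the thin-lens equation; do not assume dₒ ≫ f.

dₒ: 10.7 ft × 304.8 mm/ft = 3261.36 mm.
Similar triangles through the lens centre give W/dₒ = w/dᵢ; with 1/f = 1/dₒ + 1/dᵢ this gives W = w·(dₒ − f)/f.
W = 13.2 mm × (3261.36 − 84.2) / 84.2 = 13.2 × 37.7335 ≈ 498.082 mm = 49.8082 cm.

49.81 cm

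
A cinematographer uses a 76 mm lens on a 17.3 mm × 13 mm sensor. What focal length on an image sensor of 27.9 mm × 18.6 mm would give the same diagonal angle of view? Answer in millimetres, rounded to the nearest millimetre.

Sensor diagonal = √(17.3² + 13²) = √468.2900 ≈ 21.6400 mm.
Sensor diagonal = √(27.9² + 18.6²) = √1124.3700 ≈ 33.5316 mm.
Equal angle of view means equal diagonal/f ratio, so f₂ = f₁ · (diagonal₂/diagonal₁) = 76 × 33.5316/21.6400.
f₂ = 76 × 1.54952 ≈ 117.764 mm.

118 mm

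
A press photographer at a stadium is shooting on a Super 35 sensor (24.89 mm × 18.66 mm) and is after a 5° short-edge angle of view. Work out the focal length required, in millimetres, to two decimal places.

From α = 2·arctan(h/2f) we get f = h / (2·tan(α/2)).
With h = 18.66 mm and α/2 = 2.5°, tan(α/2) ≈ 0.04366, so f ≈ 18.66 / 0.08732 ≈ 213.6921 mm.

213.69 mm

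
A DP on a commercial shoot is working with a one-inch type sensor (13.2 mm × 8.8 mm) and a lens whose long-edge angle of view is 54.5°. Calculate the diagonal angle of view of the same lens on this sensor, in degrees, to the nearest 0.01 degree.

63.51°

From the long-edge AOV: f = 13.2 / (2·tan(27.25°)) = 13.2 / 1.03007 ≈ 12.8147 mm.
Sensor diagonal = √(13.2² + 8.8²) = √251.6800 ≈ 15.8644 mm.
Diagonal AOV = 2·arctan(15.8644 / (2 × 12.8147)) = 2·arctan(0.61899) ≈ 63.5145°.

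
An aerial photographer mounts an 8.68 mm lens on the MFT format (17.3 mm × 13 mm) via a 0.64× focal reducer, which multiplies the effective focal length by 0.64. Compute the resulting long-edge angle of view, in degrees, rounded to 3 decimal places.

Effective focal length f = 8.68 × 0.64 = 5.5552 mm.
α = 2·arctan(17.3 / (2 × 5.5552)) = 2·arctan(1.55710) ≈ 114.5813°.

114.581°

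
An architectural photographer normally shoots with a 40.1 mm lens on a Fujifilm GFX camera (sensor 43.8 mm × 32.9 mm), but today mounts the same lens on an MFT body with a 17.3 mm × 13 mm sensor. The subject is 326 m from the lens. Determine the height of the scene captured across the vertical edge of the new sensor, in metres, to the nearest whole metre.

106 m

The focal length stays 40.1 mm; the relevant sensor dimension is now h = 13 mm. Object distance dₒ = 326 m = 326000 mm.
Thin-lens field height W = h·(dₒ − f)/f = 13 × (326000 − 40.1)/40.1 ≈ 105672.786 mm = 105.673 m.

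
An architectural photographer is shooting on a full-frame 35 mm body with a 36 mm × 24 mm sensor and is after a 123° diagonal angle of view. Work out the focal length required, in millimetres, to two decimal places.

Sensor diagonal = √(36² + 24²) = √1872.0000 ≈ 43.2666 mm.
From α = 2·arctan(d/2f) we get f = d / (2·tan(α/2)).
With d = 43.2666 mm and α/2 = 61.5°, tan(α/2) ≈ 1.84177, so f ≈ 43.2666 / 3.68354 ≈ 11.7459 mm.

11.75 mm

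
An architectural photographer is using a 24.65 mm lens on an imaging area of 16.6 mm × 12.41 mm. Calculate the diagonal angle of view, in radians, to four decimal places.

Sensor diagonal = √(16.6² + 12.41²) = √429.5681 ≈ 20.7260 mm.
Angle of view α = 2·arctan(d/2f) with d = 20.7260 mm and f = 24.65 mm.
d/2f = 0.42041; arctan(0.42041) ≈ 0.3980 rad, so α ≈ 0.7959 rad.

0.7959 rad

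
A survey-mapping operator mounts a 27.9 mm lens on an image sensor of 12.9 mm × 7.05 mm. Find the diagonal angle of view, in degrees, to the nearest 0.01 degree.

29.52°

Sensor diagonal = √(12.9² + 7.05²) = √216.1125 ≈ 14.7008 mm.
Angle of view α = 2·arctan(d/2f) with d = 14.7008 mm and f = 27.9 mm.
d/2f = 0.26345; arctan(0.26345) ≈ 14.7595°, so α ≈ 29.5189°.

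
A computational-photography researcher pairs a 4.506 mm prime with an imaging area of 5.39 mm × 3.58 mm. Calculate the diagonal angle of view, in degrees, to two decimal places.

71.36°

Sensor diagonal = √(5.39² + 3.58²) = √41.8685 ≈ 6.4706 mm.
Angle of view α = 2·arctan(d/2f) with d = 6.4706 mm and f = 4.506 mm.
d/2f = 0.71800; arctan(0.71800) ≈ 35.6782°, so α ≈ 71.3565°.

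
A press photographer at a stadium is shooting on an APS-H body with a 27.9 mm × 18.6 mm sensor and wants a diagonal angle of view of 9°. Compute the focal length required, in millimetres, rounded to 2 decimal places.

213.03 mm

Sensor diagonal = √(27.9² + 18.6²) = √1124.3700 ≈ 33.5316 mm.
From α = 2·arctan(d/2f) we get f = d / (2·tan(α/2)).
With d = 33.5316 mm and α/2 = 4.5°, tan(α/2) ≈ 0.07870, so f ≈ 33.5316 / 0.15740 ≈ 213.0299 mm.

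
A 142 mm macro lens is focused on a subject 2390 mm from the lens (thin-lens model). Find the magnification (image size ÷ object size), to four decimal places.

Thin lens: 1/f = 1/dₒ + 1/dᵢ → 1/dᵢ = 1/142 − 1/2390 = 0.0066238 mm⁻¹, so dᵢ ≈ 150.9698 mm.
Magnification m = dᵢ/dₒ = 150.9698/2390 ≈ 0.06317.

0.0632×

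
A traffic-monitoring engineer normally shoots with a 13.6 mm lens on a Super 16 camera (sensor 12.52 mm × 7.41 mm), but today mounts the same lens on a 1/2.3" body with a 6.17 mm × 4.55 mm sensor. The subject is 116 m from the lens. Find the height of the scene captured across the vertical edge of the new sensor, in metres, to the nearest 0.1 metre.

The focal length stays 13.6 mm; the relevant sensor dimension is now h = 4.55 mm. Object distance dₒ = 116 m = 116000 mm.
Thin-lens field height W = h·(dₒ − f)/f = 4.55 × (116000 − 13.6)/13.6 ≈ 38804.274 mm = 38.8043 m.

38.8 m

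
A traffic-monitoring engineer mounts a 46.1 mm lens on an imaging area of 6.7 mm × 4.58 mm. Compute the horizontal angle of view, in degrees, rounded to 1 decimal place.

Angle of view α = 2·arctan(w/2f) with w = 6.7 mm and f = 46.1 mm.
w/2f = 0.07267; arctan(0.07267) ≈ 4.1563°, so α ≈ 8.3125°.

8.3°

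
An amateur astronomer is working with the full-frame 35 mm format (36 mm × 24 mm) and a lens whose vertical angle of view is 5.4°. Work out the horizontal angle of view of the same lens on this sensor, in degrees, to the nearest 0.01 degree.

From the vertical AOV: f = 24 / (2·tan(2.7°)) = 24 / 0.09432 ≈ 254.4594 mm.
Horizontal AOV = 2·arctan(36 / (2 × 254.4594)) = 2·arctan(0.07074) ≈ 8.0925°.

8.09°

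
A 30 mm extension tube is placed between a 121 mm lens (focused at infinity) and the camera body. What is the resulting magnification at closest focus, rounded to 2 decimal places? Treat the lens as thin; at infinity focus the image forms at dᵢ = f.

The tube moves the image plane from f to f + e, so dᵢ = 121 + 30 = 151 mm. Focus is achieved when 1/f = 1/dₒ + 1/dᵢ, giving dₒ = 1/(1/f − 1/(f+e)).
Magnification m = dᵢ/dₒ = (f+e)·(1/f − 1/(f+e)) = e/f = 30/121 ≈ 0.2479.

0.25×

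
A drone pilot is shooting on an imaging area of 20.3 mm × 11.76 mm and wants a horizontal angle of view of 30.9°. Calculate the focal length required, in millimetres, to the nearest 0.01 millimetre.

36.72 mm

From α = 2·arctan(w/2f) we get f = w / (2·tan(α/2)).
With w = 20.3 mm and α/2 = 15.45°, tan(α/2) ≈ 0.27638, so f ≈ 20.3 / 0.55277 ≈ 36.7241 mm.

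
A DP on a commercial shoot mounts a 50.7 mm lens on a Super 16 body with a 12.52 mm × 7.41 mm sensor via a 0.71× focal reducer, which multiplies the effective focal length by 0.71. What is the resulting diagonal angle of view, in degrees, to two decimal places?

22.85°

Effective focal length f = 50.7 × 0.71 = 35.997 mm.
Sensor diagonal = √(12.52² + 7.41²) = √211.6585 ≈ 14.5485 mm.
α = 2·arctan(14.548 / (2 × 35.997)) = 2·arctan(0.20208) ≈ 22.8489°.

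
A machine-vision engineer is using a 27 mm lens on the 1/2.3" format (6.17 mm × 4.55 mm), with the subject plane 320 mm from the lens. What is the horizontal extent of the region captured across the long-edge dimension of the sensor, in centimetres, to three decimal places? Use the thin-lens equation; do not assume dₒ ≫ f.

6.696 cm

Similar triangles through the lens centre give W/dₒ = w/dᵢ; with 1/f = 1/dₒ + 1/dᵢ this gives W = w·(dₒ − f)/f.
W = 6.17 mm × (320 − 27) / 27 = 6.17 × 10.8519 ≈ 66.956 mm = 6.69559 cm.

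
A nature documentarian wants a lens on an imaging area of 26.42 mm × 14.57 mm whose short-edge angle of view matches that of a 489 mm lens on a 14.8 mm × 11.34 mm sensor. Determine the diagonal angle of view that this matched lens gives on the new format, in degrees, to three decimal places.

Equal short-edge AOV ⇒ f₂ = f₁ · 14.57/11.34 = 489 × 1.28483 ≈ 628.2831 mm.
Sensor diagonal = √(26.42² + 14.57²) = √910.3013 ≈ 30.1712 mm.
Diagonal AOV on the new format = 2·arctan(30.1712 / (2 × 628.2831)) = 2·arctan(0.02401) ≈ 2.7509°.

2.751°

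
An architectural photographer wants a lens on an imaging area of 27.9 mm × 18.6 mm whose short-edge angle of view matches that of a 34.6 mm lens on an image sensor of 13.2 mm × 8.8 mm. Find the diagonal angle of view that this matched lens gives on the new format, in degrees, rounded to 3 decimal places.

25.824°

Equal short-edge AOV ⇒ f₂ = f₁ · 18.6/8.8 = 34.6 × 2.11364 ≈ 73.1318 mm.
Sensor diagonal = √(27.9² + 18.6²) = √1124.3700 ≈ 33.5316 mm.
Diagonal AOV on the new format = 2·arctan(33.5316 / (2 × 73.1318)) = 2·arctan(0.22925) ≈ 25.8244°.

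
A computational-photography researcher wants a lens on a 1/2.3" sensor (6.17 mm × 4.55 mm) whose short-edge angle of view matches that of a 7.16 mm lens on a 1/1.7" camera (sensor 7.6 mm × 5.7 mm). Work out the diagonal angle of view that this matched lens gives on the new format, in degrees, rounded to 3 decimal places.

67.696°

Equal short-edge AOV ⇒ f₂ = f₁ · 4.55/5.7 = 7.16 × 0.79825 ≈ 5.7154 mm.
Sensor diagonal = √(6.17² + 4.55²) = √58.7714 ≈ 7.6663 mm.
Diagonal AOV on the new format = 2·arctan(7.6663 / (2 × 5.7154)) = 2·arctan(0.67066) ≈ 67.6965°.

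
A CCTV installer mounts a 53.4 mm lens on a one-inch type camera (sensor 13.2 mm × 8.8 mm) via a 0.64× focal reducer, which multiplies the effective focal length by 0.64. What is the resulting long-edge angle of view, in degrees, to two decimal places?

Effective focal length f = 53.4 × 0.64 = 34.176 mm.
α = 2·arctan(13.2 / (2 × 34.176)) = 2·arctan(0.19312) ≈ 21.8606°.

21.86°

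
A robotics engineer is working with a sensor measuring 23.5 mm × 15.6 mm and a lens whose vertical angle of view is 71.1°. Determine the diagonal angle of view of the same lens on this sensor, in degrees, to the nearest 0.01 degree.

104.52°

From the vertical AOV: f = 15.6 / (2·tan(35.55°)) = 15.6 / 1.42922 ≈ 10.9150 mm.
Sensor diagonal = √(23.5² + 15.6²) = √795.6100 ≈ 28.2066 mm.
Diagonal AOV = 2·arctan(28.2066 / (2 × 10.9150)) = 2·arctan(1.29210) ≈ 104.5248°.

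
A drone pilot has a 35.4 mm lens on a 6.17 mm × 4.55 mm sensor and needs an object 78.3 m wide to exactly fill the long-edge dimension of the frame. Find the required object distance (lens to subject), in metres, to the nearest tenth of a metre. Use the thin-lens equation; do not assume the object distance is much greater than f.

449.3 m

W: 78.3 m = 78300 mm.
Magnification m = w/W = dᵢ/dₒ; combined with 1/f = 1/dₒ + 1/dᵢ this gives dₒ = f·(1 + W/w).
dₒ = 35.4 mm × (1 + 78300/6.17) = 35.4 × 12691.4376 ≈ 449276.891 mm = 449.277 m.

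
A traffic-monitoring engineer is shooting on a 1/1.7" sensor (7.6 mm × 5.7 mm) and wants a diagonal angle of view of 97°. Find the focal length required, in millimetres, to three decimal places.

Sensor diagonal = √(7.6² + 5.7²) = √90.2500 ≈ 9.5000 mm.
From α = 2·arctan(d/2f) we get f = d / (2·tan(α/2)).
With d = 9.5000 mm and α/2 = 48.5°, tan(α/2) ≈ 1.13029, so f ≈ 9.5000 / 2.26059 ≈ 4.2024 mm.

4.202 mm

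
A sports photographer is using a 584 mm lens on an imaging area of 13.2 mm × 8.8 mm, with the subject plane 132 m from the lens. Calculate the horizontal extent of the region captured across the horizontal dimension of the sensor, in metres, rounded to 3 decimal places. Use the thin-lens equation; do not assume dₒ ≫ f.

dₒ: 132 m = 132000 mm.
Similar triangles through the lens centre give W/dₒ = w/dᵢ; with 1/f = 1/dₒ + 1/dᵢ this gives W = w·(dₒ − f)/f.
W = 13.2 mm × (132000 − 584) / 584 = 13.2 × 225.0274 ≈ 2970.362 mm = 2.97036 m.

2.970 m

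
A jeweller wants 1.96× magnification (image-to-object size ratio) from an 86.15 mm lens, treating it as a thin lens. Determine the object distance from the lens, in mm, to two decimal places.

With m = dᵢ/dₒ and 1/f = 1/dₒ + 1/dᵢ, substituting dᵢ = m·dₒ gives 1/f = (1 + 1/m)/dₒ, hence dₒ = f·(1 + 1/m).
dₒ = 86.15 × (1 + 1/1.96) = 86.15 × 1.51020 ≈ 130.104 mm.

130.10 mm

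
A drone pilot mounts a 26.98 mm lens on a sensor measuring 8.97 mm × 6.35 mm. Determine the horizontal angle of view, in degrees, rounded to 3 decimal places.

Angle of view α = 2·arctan(w/2f) with w = 8.97 mm and f = 26.98 mm.
w/2f = 0.16623; arctan(0.16623) ≈ 9.4382°, so α ≈ 18.8764°.

18.876°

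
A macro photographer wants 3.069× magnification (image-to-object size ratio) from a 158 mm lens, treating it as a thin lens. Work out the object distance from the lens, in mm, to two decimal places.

With m = dᵢ/dₒ and 1/f = 1/dₒ + 1/dᵢ, substituting dᵢ = m·dₒ gives 1/f = (1 + 1/m)/dₒ, hence dₒ = f·(1 + 1/m).
dₒ = 158 × (1 + 1/3.069) = 158 × 1.32584 ≈ 209.483 mm.

209.48 mm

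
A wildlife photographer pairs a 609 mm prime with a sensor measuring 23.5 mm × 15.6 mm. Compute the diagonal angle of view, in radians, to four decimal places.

0.0463 rad

Sensor diagonal = √(23.5² + 15.6²) = √795.6100 ≈ 28.2066 mm.
Angle of view α = 2·arctan(d/2f) with d = 28.2066 mm and f = 609 mm.
d/2f = 0.02316; arctan(0.02316) ≈ 0.0232 rad, so α ≈ 0.0463 rad.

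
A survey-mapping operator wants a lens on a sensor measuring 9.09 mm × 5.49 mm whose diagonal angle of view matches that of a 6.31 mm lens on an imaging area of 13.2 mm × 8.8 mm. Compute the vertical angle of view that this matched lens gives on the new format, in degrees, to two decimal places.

66.04°

Sensor diagonal = √(13.2² + 8.8²) = √251.6800 ≈ 15.8644 mm.
Sensor diagonal = √(9.09² + 5.49²) = √112.7682 ≈ 10.6192 mm.
Equal diagonal AOV ⇒ f₂ = f₁ · 10.6192/15.8644 = 6.31 × 0.66937 ≈ 4.2238 mm.
Vertical AOV on the new format = 2·arctan(5.49 / (2 × 4.2238)) = 2·arctan(0.64990) ≈ 66.0394°.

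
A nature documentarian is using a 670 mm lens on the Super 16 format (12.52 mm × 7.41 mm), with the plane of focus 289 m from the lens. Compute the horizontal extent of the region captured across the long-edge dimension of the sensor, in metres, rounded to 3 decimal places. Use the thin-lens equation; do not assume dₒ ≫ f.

dₒ: 289 m = 289000 mm.
Similar triangles through the lens centre give W/dₒ = w/dᵢ; with 1/f = 1/dₒ + 1/dᵢ this gives W = w·(dₒ − f)/f.
W = 12.52 mm × (289000 − 670) / 670 = 12.52 × 430.3433 ≈ 5387.898 mm = 5.3879 m.

5.388 m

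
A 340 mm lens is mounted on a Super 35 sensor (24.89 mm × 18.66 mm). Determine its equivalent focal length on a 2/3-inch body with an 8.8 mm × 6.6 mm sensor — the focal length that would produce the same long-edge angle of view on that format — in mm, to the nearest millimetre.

120 mm

Equal angle of view means equal width/f ratio, so f₂ = f₁ · (width₂/width₁) = 340 × 8.8/24.89.
f₂ = 340 × 0.35356 ≈ 120.209 mm.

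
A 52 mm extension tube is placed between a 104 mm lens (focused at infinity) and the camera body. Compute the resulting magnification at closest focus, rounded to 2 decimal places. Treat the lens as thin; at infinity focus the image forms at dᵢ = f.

0.50×

The tube moves the image plane from f to f + e, so dᵢ = 104 + 52 = 156 mm. Focus is achieved when 1/f = 1/dₒ + 1/dᵢ, giving dₒ = 1/(1/f − 1/(f+e)).
Magnification m = dᵢ/dₒ = (f+e)·(1/f − 1/(f+e)) = e/f = 52/104 ≈ 0.5000.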